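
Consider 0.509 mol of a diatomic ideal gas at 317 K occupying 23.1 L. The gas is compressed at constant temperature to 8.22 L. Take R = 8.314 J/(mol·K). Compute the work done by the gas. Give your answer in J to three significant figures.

W ≈ -1390 J

Isothermal: W = nRT ln(V₂/V₁).
W = (0.509)(8.314)(317) × ln(8.22/23.1)
  = 1341 × -1.033
W_by_gas = -1386 J.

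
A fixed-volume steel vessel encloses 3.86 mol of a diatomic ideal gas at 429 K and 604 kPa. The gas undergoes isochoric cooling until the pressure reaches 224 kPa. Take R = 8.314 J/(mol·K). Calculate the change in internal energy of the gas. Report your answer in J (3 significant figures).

Constant volume ⇒ W = 0, so Q = ΔU = nCᵥΔT with Cᵥ = 5R/2 = 20.79 J/(mol·K).
At constant V, T₂/T₁ = P₂/P₁ ⇒ ΔT = T₁(P₂/P₁ − 1) = 429·(224/604 − 1) = -269.9 K.
ΔU = (3.86)(20.79)(-269.9) = -21654 J.

ΔU ≈ -21700 J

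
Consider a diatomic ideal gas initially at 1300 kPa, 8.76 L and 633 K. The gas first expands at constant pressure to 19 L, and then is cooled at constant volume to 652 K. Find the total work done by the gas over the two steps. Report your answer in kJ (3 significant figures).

W_total ≈ 13.3 kJ

Step 1 (isobaric): W = PΔV = (1300 kPa)(19 − 8.76 L) = 13312 J.
Step 2 (isochoric): W = 0 (constant volume).
W_total = 13312 + 0 = 13312 J.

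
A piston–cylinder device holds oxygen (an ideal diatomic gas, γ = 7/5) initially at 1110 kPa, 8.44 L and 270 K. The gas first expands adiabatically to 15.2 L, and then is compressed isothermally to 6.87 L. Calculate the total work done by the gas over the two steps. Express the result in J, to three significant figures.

Step 1 (adiabatic): W = (P₁V₁ − P₂V₂)/(γ−1) = (9368 − 7404)/0.4 = 4911 J.
After step 1: P = 487.1 kPa, V = 15.2 L, T = 213.4 K.
Step 2 (isothermal): W = P₁V₁ ln(V₂/V₁) = (7404) ln(6.87/15.2) = -5880 J.
W_total = 4911 − 5880 = -968.7 J.

W_total ≈ -969 J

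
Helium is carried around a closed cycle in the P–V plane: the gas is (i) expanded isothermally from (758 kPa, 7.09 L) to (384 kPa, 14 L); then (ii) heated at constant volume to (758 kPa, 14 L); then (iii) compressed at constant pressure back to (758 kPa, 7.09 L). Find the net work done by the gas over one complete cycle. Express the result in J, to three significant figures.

W_net ≈ -1580 J

Leg (i): W = PᵢVᵢ ln(V_f/Vᵢ) = (5374) ln(14/7.09) = 3656 J.
Leg (ii): W = 0.
Leg (iii): W = PΔV = (758)(7.09 − 14) = -5238 J.
W_net = 3656 − 5238 = -1581 J.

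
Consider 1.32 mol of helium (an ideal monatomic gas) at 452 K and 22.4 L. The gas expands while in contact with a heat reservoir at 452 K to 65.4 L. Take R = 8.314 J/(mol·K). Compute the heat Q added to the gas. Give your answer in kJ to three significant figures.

Q ≈ 5.31 kJ

Isothermal ⇒ ΔU = 0, so Q = W = nRT ln(V₂/V₁).
Q = (1.32)(8.314)(452) ln(65.4/22.4) = 4960 × 1.071 = 5315 J.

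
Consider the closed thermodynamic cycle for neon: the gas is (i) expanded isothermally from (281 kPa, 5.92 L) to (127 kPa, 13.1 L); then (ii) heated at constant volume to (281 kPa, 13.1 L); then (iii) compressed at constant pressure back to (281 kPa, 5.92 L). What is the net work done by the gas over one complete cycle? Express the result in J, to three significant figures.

Leg (i): W = PᵢVᵢ ln(V_f/Vᵢ) = (1664) ln(13.1/5.92) = 1321 J.
Leg (ii): W = 0.
Leg (iii): W = PΔV = (281)(5.92 − 13.1) = -2018 J.
W_net = 1321 − 2018 = -696.3 J.

W_net ≈ -696 J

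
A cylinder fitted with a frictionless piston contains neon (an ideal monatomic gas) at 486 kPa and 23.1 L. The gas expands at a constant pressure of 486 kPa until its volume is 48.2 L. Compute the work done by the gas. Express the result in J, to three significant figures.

W ≈ 12200 J

Isobaric: W = P ΔV.
W = (486 kPa)(48.2 − 23.1 L) = (486)(25.1) = 12199 J.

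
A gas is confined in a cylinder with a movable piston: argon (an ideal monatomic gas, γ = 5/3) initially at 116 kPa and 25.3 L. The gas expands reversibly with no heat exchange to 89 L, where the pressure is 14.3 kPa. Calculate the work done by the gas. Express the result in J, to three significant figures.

W ≈ 2490 J

Adiabatic: W = (P₁V₁ − P₂V₂)/(γ − 1) with γ = 5/3.
P₁V₁ = 2935 J, P₂V₂ = 1273 J.
W = (2935 − 1273) / 0.6667 = 2493 J.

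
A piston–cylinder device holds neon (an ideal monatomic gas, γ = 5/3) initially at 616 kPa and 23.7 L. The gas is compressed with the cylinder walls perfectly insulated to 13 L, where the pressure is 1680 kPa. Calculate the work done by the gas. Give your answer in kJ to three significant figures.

Adiabatic: W = (P₁V₁ − P₂V₂)/(γ − 1) with γ = 5/3.
P₁V₁ = 14599 J, P₂V₂ = 21840 J.
W = (14599 − 21840) / 0.6667 = -10861 J.

W ≈ -10.9 kJ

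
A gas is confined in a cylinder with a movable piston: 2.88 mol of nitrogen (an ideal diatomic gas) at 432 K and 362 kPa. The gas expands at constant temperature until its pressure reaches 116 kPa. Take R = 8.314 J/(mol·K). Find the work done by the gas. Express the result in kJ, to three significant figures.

Isothermal process: W = nRT ln(V₂/V₁) = nRT ln(P₁/P₂).
W = (2.88)(8.314)(432) × ln(362/116)
  = 10344 × ln(3.121) = 10344 × 1.138
W_by_gas = 11772 J.

W ≈ 11.8 kJ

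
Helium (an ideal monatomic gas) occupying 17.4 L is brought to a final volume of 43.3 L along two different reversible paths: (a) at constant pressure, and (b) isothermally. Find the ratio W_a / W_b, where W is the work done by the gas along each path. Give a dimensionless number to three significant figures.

W_a / W_b ≈ 1.63

Path (a) isobaric: W = P₁(V₂ − V₁) → W_a/(P₁V₁) = 1.489.
Path (b) isothermal: W = P₁V₁ ln(V₂/V₁) → W_b/(P₁V₁) = 0.9117.
W_a / W_b = 1.489 / 0.9117 = 1.633.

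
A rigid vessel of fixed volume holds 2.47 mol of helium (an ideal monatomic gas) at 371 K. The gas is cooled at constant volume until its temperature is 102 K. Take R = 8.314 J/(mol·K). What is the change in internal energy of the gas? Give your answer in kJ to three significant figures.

Constant volume ⇒ W = 0, so Q = ΔU = nCᵥΔT with Cᵥ = 3R/2 = 12.47 J/(mol·K).
ΔU = (2.47)(12.47)(102 − 371) = -8286 J.

ΔU ≈ -8.29 kJ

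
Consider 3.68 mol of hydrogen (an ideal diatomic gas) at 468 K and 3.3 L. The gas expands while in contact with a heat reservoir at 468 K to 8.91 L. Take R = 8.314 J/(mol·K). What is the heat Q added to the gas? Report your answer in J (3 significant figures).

Isothermal ⇒ ΔU = 0, so Q = W = nRT ln(V₂/V₁).
Q = (3.68)(8.314)(468) ln(8.91/3.3) = 14319 × 0.9933 = 14222 J.

Q ≈ 14200 J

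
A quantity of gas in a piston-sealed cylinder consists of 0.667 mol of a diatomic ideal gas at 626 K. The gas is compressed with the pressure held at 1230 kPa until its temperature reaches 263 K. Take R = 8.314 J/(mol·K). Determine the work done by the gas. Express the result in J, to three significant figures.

Isobaric: W = P ΔV = nR ΔT.
W = (0.667)(8.314)(263 − 626) = -2013 J.

W ≈ -2010 J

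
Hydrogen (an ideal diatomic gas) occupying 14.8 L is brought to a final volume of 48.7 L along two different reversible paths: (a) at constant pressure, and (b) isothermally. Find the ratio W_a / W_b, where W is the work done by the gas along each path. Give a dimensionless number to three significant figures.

W_a / W_b ≈ 1.92

Path (a) isobaric: W = P₁(V₂ − V₁) → W_a/(P₁V₁) = 2.291.
Path (b) isothermal: W = P₁V₁ ln(V₂/V₁) → W_b/(P₁V₁) = 1.191.
W_a / W_b = 2.291 / 1.191 = 1.923.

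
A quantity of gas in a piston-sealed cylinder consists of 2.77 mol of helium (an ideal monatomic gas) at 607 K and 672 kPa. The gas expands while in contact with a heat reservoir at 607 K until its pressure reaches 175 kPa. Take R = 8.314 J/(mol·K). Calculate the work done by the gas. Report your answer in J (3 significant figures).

W ≈ 18800 J

Isothermal process: W = nRT ln(V₂/V₁) = nRT ln(P₁/P₂).
W = (2.77)(8.314)(607) × ln(672/175)
  = 13979 × ln(3.84) = 13979 × 1.345
W_by_gas = 18808 J.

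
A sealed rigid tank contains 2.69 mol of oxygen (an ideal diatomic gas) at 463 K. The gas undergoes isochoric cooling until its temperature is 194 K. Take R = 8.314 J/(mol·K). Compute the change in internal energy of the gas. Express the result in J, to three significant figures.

ΔU ≈ -15000 J

Constant volume ⇒ W = 0, so Q = ΔU = nCᵥΔT with Cᵥ = 5R/2 = 20.79 J/(mol·K).
ΔU = (2.69)(20.79)(194 − 463) = -15040 J.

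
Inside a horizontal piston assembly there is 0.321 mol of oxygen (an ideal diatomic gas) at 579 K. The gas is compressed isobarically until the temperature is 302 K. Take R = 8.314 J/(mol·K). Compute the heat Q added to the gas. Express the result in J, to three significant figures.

Isobaric: W = nRΔT = (0.321)(8.314)(-277) = -739.3 J.
ΔU = nCᵥΔT with Cᵥ = 5R/2: ΔU = (0.321)(20.79)(-277) = -1848 J.
Q = ΔU + W = -1848 − 739.3 = -2587 J.

Q ≈ -2590 J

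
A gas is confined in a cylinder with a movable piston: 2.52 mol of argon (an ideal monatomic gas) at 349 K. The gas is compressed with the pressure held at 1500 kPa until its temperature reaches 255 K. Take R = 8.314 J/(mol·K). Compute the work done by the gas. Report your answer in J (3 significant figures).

W ≈ -1970 J

Isobaric: W = P ΔV = nR ΔT.
W = (2.52)(8.314)(255 − 349) = -1969 J.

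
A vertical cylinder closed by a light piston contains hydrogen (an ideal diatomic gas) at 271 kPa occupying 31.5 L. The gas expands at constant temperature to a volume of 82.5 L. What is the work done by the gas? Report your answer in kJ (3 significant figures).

W ≈ 8.22 kJ

Isothermal: W = nRT ln(V₂/V₁) = P₁V₁ ln(V₂/V₁).
P₁V₁ = (271 kPa)(31.5 L) = 8536 J.
W = 8536 × ln(82.5/31.5) = 8536 × 0.9628
W_by_gas = 8219 J.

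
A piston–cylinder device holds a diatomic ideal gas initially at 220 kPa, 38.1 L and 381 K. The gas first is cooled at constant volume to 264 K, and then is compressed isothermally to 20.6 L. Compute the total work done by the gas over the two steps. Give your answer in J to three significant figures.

W_total ≈ -3570 J

Step 1 (isochoric): W = 0 (constant volume).
After step 1: P = 152.4 kPa (V unchanged).
Step 2 (isothermal): W = P₁V₁ ln(V₂/V₁) = (5808) ln(20.6/38.1) = -3571 J.
W_total = 0 − 3571 = -3571 J.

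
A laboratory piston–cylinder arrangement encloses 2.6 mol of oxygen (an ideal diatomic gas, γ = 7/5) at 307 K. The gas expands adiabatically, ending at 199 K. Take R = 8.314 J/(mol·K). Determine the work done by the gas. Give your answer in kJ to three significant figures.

Adiabatic ⇒ Q = 0, so W_by = −ΔU = nCᵥ(T₁ − T₂).
Cᵥ = 5R/2 = 20.79 J/(mol·K).
W = (2.6)(20.79)(307 − 199) = 5836 J.

W ≈ 5.84 kJ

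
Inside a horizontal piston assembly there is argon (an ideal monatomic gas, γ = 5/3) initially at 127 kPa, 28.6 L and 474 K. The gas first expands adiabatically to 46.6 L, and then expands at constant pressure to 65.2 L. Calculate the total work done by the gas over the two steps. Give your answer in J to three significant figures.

Step 1 (adiabatic): W = (P₁V₁ − P₂V₂)/(γ−1) = (3632 − 2623)/0.667 = 1514 J.
After step 1: P = 56.29 kPa, V = 46.6 L, T = 342.3 K.
Step 2 (isobaric): W = PΔV = (56.29 kPa)(65.2 − 46.6 L) = 1047 J.
W_total = 1514 + 1047 = 2561 J.

W_total ≈ 2560 J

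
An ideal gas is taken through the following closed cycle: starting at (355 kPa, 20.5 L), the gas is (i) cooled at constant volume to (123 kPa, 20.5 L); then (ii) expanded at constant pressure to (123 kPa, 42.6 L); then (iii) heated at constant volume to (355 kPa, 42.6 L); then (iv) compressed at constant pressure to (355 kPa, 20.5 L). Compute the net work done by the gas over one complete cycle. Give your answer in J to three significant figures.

Constant-volume legs do no work.
W(ii) = (123)(42.6 − 20.5) = 2718 J; W(iv) = (355)(20.5 − 42.6) = -7846 J.
W_net = 2718 − 7846 = -5127 J (the counter-clockwise enclosed area).

W_net ≈ -5130 J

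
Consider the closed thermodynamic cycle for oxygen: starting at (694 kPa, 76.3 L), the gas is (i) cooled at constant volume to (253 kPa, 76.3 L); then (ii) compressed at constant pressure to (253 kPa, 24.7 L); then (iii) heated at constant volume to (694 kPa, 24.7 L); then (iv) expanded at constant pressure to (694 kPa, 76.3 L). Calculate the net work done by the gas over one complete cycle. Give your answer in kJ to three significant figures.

Constant-volume legs do no work.
W(ii) = (253)(24.7 − 76.3) = -13055 J; W(iv) = (694)(76.3 − 24.7) = 35810 J.
W_net = -13055 + 35810 = 22756 J (the clockwise enclosed area).

W_net ≈ 22.8 kJ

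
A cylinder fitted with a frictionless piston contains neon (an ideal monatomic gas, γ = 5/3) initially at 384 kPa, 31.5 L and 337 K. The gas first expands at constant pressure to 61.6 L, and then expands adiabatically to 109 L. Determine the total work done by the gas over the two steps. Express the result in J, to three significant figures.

W_total ≈ 22800 J

Step 1 (isobaric): W = PΔV = (384 kPa)(61.6 − 31.5 L) = 11558 J.
After step 1: P = 384 kPa, V = 61.6 L, T = 659 K.
Step 2 (adiabatic): W = (P₁V₁ − P₂V₂)/(γ−1) = (23654 − 16169)/0.667 = 11228 J.
W_total = 11558 + 11228 = 22787 J.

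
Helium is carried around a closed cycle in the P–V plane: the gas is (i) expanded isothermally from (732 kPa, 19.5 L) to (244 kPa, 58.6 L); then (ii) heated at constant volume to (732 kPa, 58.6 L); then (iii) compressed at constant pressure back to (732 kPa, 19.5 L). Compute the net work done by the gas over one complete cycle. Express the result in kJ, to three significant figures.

W_net ≈ -12.9 kJ

Leg (i): W = PᵢVᵢ ln(V_f/Vᵢ) = (14274) ln(58.6/19.5) = 15706 J.
Leg (ii): W = 0.
Leg (iii): W = PΔV = (732)(19.5 − 58.6) = -28621 J.
W_net = 15706 − 28621 = -12915 J.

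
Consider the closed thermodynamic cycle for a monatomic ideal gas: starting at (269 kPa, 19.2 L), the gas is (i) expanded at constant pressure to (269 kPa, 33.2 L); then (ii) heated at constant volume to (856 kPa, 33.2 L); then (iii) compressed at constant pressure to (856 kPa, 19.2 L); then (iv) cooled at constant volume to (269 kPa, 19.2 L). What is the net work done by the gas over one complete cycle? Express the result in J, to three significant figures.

W_net ≈ -8220 J

Constant-volume legs do no work.
W(i) = (269)(33.2 − 19.2) = 3766 J; W(iii) = (856)(19.2 − 33.2) = -11984 J.
W_net = 3766 − 11984 = -8218 J (the counter-clockwise enclosed area).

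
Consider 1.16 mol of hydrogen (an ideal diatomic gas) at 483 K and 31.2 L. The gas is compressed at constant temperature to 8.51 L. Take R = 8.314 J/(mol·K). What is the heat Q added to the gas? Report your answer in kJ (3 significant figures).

Isothermal ⇒ ΔU = 0, so Q = W = nRT ln(V₂/V₁).
Q = (1.16)(8.314)(483) ln(8.51/31.2) = 4658 × -1.299 = -6052 J.

Q ≈ -6.05 kJ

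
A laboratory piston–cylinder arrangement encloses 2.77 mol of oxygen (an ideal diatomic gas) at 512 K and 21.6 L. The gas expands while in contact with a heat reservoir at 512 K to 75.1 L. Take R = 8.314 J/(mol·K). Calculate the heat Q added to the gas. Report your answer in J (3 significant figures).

Q ≈ 14700 J

Isothermal ⇒ ΔU = 0, so Q = W = nRT ln(V₂/V₁).
Q = (2.77)(8.314)(512) ln(75.1/21.6) = 11791 × 1.246 = 14693 J.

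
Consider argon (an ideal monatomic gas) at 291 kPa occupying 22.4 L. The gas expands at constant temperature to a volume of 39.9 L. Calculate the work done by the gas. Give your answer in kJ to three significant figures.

W ≈ 3.76 kJ

Isothermal: W = nRT ln(V₂/V₁) = P₁V₁ ln(V₂/V₁).
P₁V₁ = (291 kPa)(22.4 L) = 6518 J.
W = 6518 × ln(39.9/22.4) = 6518 × 0.5773
W_by_gas = 3763 J.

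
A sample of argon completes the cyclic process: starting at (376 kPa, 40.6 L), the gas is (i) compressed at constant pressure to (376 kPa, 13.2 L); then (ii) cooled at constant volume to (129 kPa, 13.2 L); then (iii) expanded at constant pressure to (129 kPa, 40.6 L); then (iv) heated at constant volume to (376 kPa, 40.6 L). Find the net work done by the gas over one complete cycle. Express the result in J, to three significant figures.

W_net ≈ -6770 J

Constant-volume legs do no work.
W(i) = (376)(13.2 − 40.6) = -10302 J; W(iii) = (129)(40.6 − 13.2) = 3535 J.
W_net = -10302 + 3535 = -6768 J (the counter-clockwise enclosed area).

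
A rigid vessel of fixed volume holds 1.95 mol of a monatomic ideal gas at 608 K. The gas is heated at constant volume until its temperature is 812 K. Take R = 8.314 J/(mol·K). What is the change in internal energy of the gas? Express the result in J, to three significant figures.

ΔU ≈ 4960 J

Constant volume ⇒ W = 0, so Q = ΔU = nCᵥΔT with Cᵥ = 3R/2 = 12.47 J/(mol·K).
ΔU = (1.95)(12.47)(812 − 608) = 4961 J.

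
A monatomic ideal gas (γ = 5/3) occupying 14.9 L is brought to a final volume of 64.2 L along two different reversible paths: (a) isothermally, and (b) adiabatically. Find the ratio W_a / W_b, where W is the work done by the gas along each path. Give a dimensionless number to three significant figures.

W_a / W_b ≈ 1.56

Path (a) isothermal: W = P₁V₁ ln(V₂/V₁) → W_a/(P₁V₁) = 1.461.
Path (b) adiabatic: W = P₁V₁(1 − (V₁/V₂)^(γ−1))/(γ−1) → W_b/(P₁V₁) = 0.9335.
W_a / W_b = 1.461 / 0.9335 = 1.565.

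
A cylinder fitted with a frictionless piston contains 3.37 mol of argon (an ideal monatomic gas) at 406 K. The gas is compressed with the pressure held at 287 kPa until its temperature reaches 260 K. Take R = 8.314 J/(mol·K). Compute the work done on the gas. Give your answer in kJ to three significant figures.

W ≈ 4.09 kJ

Isobaric: W = P ΔV = nR ΔT.
W = (3.37)(8.314)(260 − 406) = -4091 J.
Work on gas = −W_by = 4091 J.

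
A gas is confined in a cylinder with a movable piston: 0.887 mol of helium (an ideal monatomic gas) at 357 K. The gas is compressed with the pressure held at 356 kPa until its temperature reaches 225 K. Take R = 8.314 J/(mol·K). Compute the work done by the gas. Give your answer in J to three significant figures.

Isobaric: W = P ΔV = nR ΔT.
W = (0.887)(8.314)(225 − 357) = -973.4 J.

W ≈ -973 J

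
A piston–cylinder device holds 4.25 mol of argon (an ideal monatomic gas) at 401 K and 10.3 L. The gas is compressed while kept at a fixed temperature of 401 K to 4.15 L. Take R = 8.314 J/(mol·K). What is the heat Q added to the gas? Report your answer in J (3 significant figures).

Isothermal ⇒ ΔU = 0, so Q = W = nRT ln(V₂/V₁).
Q = (4.25)(8.314)(401) ln(4.15/10.3) = 14169 × -0.909 = -12880 J.

Q ≈ -12900 J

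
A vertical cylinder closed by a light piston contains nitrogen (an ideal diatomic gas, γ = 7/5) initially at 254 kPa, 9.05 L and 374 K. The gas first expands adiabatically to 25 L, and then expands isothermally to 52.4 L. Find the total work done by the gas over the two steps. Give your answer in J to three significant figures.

Step 1 (adiabatic): W = (P₁V₁ − P₂V₂)/(γ−1) = (2299 − 1531)/0.4 = 1919 J.
After step 1: P = 61.24 kPa, V = 25 L, T = 249.1 K.
Step 2 (isothermal): W = P₁V₁ ln(V₂/V₁) = (1531) ln(52.4/25) = 1133 J.
W_total = 1919 + 1133 = 3052 J.

W_total ≈ 3050 J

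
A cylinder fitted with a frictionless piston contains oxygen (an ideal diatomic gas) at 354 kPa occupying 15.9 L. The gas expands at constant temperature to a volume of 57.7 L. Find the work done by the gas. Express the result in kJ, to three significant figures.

Isothermal: W = nRT ln(V₂/V₁) = P₁V₁ ln(V₂/V₁).
P₁V₁ = (354 kPa)(15.9 L) = 5629 J.
W = 5629 × ln(57.7/15.9) = 5629 × 1.289
W_by_gas = 7255 J.

W ≈ 7.25 kJ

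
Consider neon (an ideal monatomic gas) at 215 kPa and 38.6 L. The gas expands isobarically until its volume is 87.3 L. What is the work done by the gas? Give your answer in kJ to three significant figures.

W ≈ 10.5 kJ

Isobaric: W = P ΔV.
W = (215 kPa)(87.3 − 38.6 L) = (215)(48.7) = 10470 J.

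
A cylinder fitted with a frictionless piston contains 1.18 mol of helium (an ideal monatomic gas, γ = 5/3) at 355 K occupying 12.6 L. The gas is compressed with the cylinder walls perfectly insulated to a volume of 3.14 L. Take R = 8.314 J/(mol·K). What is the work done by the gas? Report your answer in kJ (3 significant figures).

W ≈ -7.97 kJ

Adiabatic: TV^(γ−1) = const with γ = 5/3.
T₂ = T₁ (V₁/V₂)^(γ−1) = 355 × (12.6/3.14)^0.667 = 355 × 2.525 = 896.4 K.
W_by = nCᵥ(T₁ − T₂) = (1.18)(12.47)(355 − 896.4) = -7968 J.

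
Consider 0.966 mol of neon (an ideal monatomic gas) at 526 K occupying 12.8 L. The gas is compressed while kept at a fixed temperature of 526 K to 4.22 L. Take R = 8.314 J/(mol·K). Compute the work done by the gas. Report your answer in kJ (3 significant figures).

W ≈ -4.69 kJ

Isothermal: W = nRT ln(V₂/V₁).
W = (0.966)(8.314)(526) × ln(4.22/12.8)
  = 4224 × -1.11
W_by_gas = -4688 J.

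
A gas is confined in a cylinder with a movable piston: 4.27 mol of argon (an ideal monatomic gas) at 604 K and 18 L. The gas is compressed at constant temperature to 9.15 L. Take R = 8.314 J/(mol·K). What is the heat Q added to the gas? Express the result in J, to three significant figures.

Isothermal ⇒ ΔU = 0, so Q = W = nRT ln(V₂/V₁).
Q = (4.27)(8.314)(604) ln(9.15/18) = 21442 × -0.6766 = -14508 J.

Q ≈ -14500 J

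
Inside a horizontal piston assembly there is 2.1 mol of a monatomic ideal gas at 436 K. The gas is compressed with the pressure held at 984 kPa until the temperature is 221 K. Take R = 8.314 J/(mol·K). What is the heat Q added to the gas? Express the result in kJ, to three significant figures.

Q ≈ -9.38 kJ

Isobaric: W = nRΔT = (2.1)(8.314)(-215) = -3754 J.
ΔU = nCᵥΔT with Cᵥ = 3R/2: ΔU = (2.1)(12.47)(-215) = -5631 J.
Q = ΔU + W = -5631 − 3754 = -9384 J.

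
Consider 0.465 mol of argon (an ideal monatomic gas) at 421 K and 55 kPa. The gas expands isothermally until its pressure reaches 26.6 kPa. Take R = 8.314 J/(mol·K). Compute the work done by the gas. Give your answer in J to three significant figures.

W ≈ 1180 J

Isothermal process: W = nRT ln(V₂/V₁) = nRT ln(P₁/P₂).
W = (0.465)(8.314)(421) × ln(55/26.6)
  = 1628 × ln(2.068) = 1628 × 0.7264
W_by_gas = 1182 J.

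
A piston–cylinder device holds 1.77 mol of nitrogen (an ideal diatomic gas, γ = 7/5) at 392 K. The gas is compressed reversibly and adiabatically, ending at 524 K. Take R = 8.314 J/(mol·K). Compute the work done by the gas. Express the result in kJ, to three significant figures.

Adiabatic ⇒ Q = 0, so W_by = −ΔU = nCᵥ(T₁ − T₂).
Cᵥ = 5R/2 = 20.79 J/(mol·K).
W = (1.77)(20.79)(392 − 524) = -4856 J.

W ≈ -4.86 kJ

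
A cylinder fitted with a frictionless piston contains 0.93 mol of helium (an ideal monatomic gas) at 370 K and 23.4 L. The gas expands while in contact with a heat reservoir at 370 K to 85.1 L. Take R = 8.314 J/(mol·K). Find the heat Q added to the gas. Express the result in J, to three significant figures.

Q ≈ 3690 J

Isothermal ⇒ ΔU = 0, so Q = W = nRT ln(V₂/V₁).
Q = (0.93)(8.314)(370) ln(85.1/23.4) = 2861 × 1.291 = 3694 J.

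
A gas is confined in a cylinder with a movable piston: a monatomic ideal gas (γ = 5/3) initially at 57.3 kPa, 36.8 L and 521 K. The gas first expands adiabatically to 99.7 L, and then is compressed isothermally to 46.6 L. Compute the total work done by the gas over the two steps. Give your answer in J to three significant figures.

Step 1 (adiabatic): W = (P₁V₁ − P₂V₂)/(γ−1) = (2109 − 1085)/0.667 = 1535 J.
After step 1: P = 10.88 kPa, V = 99.7 L, T = 268.1 K.
Step 2 (isothermal): W = P₁V₁ ln(V₂/V₁) = (1085) ln(46.6/99.7) = -825.2 J.
W_total = 1535 − 825.2 = 710.2 J.

W_total ≈ 710 J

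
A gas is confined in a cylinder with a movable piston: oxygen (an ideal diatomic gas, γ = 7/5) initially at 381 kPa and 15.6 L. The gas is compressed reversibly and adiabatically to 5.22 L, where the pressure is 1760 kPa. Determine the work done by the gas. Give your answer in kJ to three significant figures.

W ≈ -8.11 kJ

Adiabatic: W = (P₁V₁ − P₂V₂)/(γ − 1) with γ = 7/5.
P₁V₁ = 5944 J, P₂V₂ = 9187 J.
W = (5944 − 9187) / 0.4 = -8109 J.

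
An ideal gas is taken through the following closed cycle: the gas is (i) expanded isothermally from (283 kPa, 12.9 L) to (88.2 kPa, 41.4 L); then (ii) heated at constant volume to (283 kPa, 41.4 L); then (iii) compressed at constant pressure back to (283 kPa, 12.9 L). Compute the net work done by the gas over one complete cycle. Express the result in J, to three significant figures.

W_net ≈ -3810 J

Leg (i): W = PᵢVᵢ ln(V_f/Vᵢ) = (3651) ln(41.4/12.9) = 4257 J.
Leg (ii): W = 0.
Leg (iii): W = PΔV = (283)(12.9 − 41.4) = -8066 J.
W_net = 4257 − 8066 = -3809 J.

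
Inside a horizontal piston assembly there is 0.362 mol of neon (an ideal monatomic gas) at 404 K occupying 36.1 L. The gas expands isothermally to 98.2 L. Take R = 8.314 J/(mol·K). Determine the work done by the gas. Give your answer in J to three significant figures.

W ≈ 1220 J

Isothermal: W = nRT ln(V₂/V₁).
W = (0.362)(8.314)(404) × ln(98.2/36.1)
  = 1216 × 1.001
W_by_gas = 1217 J.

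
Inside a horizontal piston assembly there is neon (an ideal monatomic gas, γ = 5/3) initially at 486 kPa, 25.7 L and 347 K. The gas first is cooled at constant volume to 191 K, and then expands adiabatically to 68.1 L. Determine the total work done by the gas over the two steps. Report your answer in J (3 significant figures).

W_total ≈ 4930 J

Step 1 (isochoric): W = 0 (constant volume).
After step 1: P = 267.5 kPa (V unchanged).
Step 2 (adiabatic): W = (P₁V₁ − P₂V₂)/(γ−1) = (6875 − 3590)/0.667 = 4927 J.
W_total = 0 + 4927 = 4927 J.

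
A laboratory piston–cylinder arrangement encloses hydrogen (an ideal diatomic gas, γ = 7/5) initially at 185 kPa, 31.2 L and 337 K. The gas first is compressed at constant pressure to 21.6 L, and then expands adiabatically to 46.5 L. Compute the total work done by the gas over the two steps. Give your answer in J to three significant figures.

Step 1 (isobaric): W = PΔV = (185 kPa)(21.6 − 31.2 L) = -1776 J.
After step 1: P = 185 kPa, V = 21.6 L, T = 233.3 K.
Step 2 (adiabatic): W = (P₁V₁ − P₂V₂)/(γ−1) = (3996 − 2941)/0.4 = 2639 J.
W_total = -1776 + 2639 = 862.7 J.

W_total ≈ 863 J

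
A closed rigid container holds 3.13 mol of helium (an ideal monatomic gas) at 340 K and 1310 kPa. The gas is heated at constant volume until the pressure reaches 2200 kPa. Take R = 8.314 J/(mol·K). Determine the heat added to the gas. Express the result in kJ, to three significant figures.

Q ≈ 9.02 kJ

Constant volume ⇒ W = 0, so Q = ΔU = nCᵥΔT with Cᵥ = 3R/2 = 12.47 J/(mol·K).
At constant V, T₂/T₁ = P₂/P₁ ⇒ ΔT = T₁(P₂/P₁ − 1) = 340·(2200/1310 − 1) = 231 K.
ΔU = (3.13)(12.47)(231) = 9017 J.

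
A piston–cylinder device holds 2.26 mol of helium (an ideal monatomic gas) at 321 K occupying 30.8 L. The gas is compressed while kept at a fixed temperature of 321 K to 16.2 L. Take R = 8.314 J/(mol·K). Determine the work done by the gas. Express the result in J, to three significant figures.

W ≈ -3880 J

Isothermal: W = nRT ln(V₂/V₁).
W = (2.26)(8.314)(321) × ln(16.2/30.8)
  = 6031 × -0.6425
W_by_gas = -3875 J.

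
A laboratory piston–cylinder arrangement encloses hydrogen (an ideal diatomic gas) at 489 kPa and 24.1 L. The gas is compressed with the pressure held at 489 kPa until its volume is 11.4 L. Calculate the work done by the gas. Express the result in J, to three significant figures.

Isobaric: W = P ΔV.
W = (489 kPa)(11.4 − 24.1 L) = (489)(-12.7) = -6210 J.

W ≈ -6210 J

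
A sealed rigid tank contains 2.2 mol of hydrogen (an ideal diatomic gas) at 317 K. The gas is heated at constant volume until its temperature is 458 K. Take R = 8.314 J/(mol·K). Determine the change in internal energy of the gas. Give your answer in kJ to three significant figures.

Constant volume ⇒ W = 0, so Q = ΔU = nCᵥΔT with Cᵥ = 5R/2 = 20.79 J/(mol·K).
ΔU = (2.2)(20.79)(458 − 317) = 6448 J.

ΔU ≈ 6.45 kJ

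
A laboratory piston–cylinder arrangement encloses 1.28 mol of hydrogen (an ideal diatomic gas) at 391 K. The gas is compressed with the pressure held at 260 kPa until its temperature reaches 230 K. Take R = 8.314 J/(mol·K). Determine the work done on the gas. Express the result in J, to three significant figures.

W ≈ 1710 J

Isobaric: W = P ΔV = nR ΔT.
W = (1.28)(8.314)(230 − 391) = -1713 J.
Work on gas = −W_by = 1713 J.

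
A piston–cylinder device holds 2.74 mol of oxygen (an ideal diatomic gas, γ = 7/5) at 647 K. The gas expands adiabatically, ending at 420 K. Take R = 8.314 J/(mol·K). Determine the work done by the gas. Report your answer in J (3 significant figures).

Adiabatic ⇒ Q = 0, so W_by = −ΔU = nCᵥ(T₁ − T₂).
Cᵥ = 5R/2 = 20.79 J/(mol·K).
W = (2.74)(20.79)(647 − 420) = 12928 J.

W ≈ 12900 J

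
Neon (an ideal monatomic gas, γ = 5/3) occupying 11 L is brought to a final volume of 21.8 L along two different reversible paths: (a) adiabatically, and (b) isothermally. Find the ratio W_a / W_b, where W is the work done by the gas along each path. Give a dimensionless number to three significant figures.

W_a / W_b ≈ 0.803

Path (a) adiabatic: W = P₁V₁(1 − (V₁/V₂)^(γ−1))/(γ−1) → W_a/(P₁V₁) = 0.5493.
Path (b) isothermal: W = P₁V₁ ln(V₂/V₁) → W_b/(P₁V₁) = 0.684.
W_a / W_b = 0.5493 / 0.684 = 0.803.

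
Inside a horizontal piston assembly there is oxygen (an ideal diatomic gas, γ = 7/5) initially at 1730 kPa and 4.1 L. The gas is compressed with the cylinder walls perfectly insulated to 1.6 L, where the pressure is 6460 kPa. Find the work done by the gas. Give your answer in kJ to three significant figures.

Adiabatic: W = (P₁V₁ − P₂V₂)/(γ − 1) with γ = 7/5.
P₁V₁ = 7093 J, P₂V₂ = 10336 J.
W = (7093 − 10336) / 0.4 = -8108 J.

W ≈ -8.11 kJ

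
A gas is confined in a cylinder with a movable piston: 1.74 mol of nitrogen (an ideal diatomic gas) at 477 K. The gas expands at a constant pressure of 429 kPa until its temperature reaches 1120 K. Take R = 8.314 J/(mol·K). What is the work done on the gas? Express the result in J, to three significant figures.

W ≈ -9300 J

Isobaric: W = P ΔV = nR ΔT.
W = (1.74)(8.314)(1120 − 477) = 9302 J.
Work on gas = −W_by = -9302 J.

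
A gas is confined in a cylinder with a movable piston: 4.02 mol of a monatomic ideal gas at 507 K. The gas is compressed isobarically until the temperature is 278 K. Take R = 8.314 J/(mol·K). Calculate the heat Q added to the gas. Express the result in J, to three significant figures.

Q ≈ -19100 J

Isobaric: W = nRΔT = (4.02)(8.314)(-229) = -7654 J.
ΔU = nCᵥΔT with Cᵥ = 3R/2: ΔU = (4.02)(12.47)(-229) = -11481 J.
Q = ΔU + W = -11481 − 7654 = -19134 J.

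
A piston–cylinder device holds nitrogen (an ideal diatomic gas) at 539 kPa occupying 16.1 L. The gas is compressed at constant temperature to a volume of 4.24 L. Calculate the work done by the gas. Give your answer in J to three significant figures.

W ≈ -11600 J

Isothermal: W = nRT ln(V₂/V₁) = P₁V₁ ln(V₂/V₁).
P₁V₁ = (539 kPa)(16.1 L) = 8678 J.
W = 8678 × ln(4.24/16.1) = 8678 × -1.334
W_by_gas = -11579 J.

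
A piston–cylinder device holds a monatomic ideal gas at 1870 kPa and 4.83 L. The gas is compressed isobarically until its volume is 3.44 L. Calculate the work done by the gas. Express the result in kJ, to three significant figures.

W ≈ -2.60 kJ

Isobaric: W = P ΔV.
W = (1870 kPa)(3.44 − 4.83 L) = (1870)(-1.39) = -2599 J.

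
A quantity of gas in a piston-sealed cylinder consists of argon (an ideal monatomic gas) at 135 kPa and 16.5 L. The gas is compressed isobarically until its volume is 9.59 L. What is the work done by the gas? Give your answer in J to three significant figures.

Isobaric: W = P ΔV.
W = (135 kPa)(9.59 − 16.5 L) = (135)(-6.91) = -932.9 J.

W ≈ -933 J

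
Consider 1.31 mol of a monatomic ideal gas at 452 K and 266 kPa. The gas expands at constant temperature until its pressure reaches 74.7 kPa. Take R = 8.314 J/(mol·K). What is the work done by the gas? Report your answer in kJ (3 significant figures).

Isothermal process: W = nRT ln(V₂/V₁) = nRT ln(P₁/P₂).
W = (1.31)(8.314)(452) × ln(266/74.7)
  = 4923 × ln(3.561) = 4923 × 1.27
W_by_gas = 6252 J.

W ≈ 6.25 kJ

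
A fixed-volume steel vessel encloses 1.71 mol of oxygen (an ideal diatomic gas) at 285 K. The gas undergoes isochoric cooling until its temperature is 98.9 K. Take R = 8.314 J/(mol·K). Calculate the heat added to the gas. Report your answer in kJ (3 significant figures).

Q ≈ -6.61 kJ

Constant volume ⇒ W = 0, so Q = ΔU = nCᵥΔT with Cᵥ = 5R/2 = 20.79 J/(mol·K).
ΔU = (1.71)(20.79)(98.9 − 285) = -6614 J.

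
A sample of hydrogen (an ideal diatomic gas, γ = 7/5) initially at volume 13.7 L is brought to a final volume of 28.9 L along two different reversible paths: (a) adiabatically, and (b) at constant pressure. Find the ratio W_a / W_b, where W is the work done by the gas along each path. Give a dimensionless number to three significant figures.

W_a / W_b ≈ 0.582

Path (a) adiabatic: W = P₁V₁(1 − (V₁/V₂)^(γ−1))/(γ−1) → W_a/(P₁V₁) = 0.6453.
Path (b) isobaric: W = P₁(V₂ − V₁) → W_b/(P₁V₁) = 1.109.
W_a / W_b = 0.6453 / 1.109 = 0.5816.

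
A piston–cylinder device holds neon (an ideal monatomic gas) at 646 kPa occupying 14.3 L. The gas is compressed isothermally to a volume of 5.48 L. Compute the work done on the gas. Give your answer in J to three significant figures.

Isothermal: W = nRT ln(V₂/V₁) = P₁V₁ ln(V₂/V₁).
P₁V₁ = (646 kPa)(14.3 L) = 9238 J.
W = 9238 × ln(5.48/14.3) = 9238 × -0.9592
W_by_gas = -8860 J; work on gas = −W_by = 8860 J.

W ≈ 8860 J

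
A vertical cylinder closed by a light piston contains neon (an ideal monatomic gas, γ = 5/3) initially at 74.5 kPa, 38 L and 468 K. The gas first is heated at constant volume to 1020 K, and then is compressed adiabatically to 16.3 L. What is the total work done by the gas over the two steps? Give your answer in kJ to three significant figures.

W_total ≈ -7.02 kJ

Step 1 (isochoric): W = 0 (constant volume).
After step 1: P = 162.4 kPa (V unchanged).
Step 2 (adiabatic): W = (P₁V₁ − P₂V₂)/(γ−1) = (6170 − 10848)/0.667 = -7017 J.
W_total = 0 − 7017 = -7017 J.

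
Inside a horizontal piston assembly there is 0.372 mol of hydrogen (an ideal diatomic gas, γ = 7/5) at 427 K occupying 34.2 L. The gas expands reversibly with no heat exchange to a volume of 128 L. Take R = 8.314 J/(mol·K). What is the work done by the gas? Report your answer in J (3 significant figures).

Adiabatic: TV^(γ−1) = const with γ = 7/5.
T₂ = T₁ (V₁/V₂)^(γ−1) = 427 × (34.2/128)^0.4 = 427 × 0.5898 = 251.9 K.
W_by = nCᵥ(T₁ − T₂) = (0.372)(20.79)(427 − 251.9) = 1354 J.

W ≈ 1350 J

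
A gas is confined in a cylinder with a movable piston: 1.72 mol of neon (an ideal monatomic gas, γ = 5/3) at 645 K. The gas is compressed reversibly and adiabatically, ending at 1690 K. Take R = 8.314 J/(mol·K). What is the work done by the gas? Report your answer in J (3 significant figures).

Adiabatic ⇒ Q = 0, so W_by = −ΔU = nCᵥ(T₁ − T₂).
Cᵥ = 3R/2 = 12.47 J/(mol·K).
W = (1.72)(12.47)(645 − 1690) = -22415 J.

W ≈ -22400 J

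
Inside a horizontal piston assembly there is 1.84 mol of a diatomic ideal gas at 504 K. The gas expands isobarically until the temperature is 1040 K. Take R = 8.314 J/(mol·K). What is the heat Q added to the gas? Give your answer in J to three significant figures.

Q ≈ 28700 J

Isobaric: W = nRΔT = (1.84)(8.314)(536) = 8200 J.
ΔU = nCᵥΔT with Cᵥ = 5R/2: ΔU = (1.84)(20.79)(536) = 20499 J.
Q = ΔU + W = 20499 + 8200 = 28699 J.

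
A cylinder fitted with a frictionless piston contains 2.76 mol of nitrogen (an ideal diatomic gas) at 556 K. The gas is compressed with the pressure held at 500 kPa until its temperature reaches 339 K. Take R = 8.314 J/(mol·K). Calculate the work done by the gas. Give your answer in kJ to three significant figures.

Isobaric: W = P ΔV = nR ΔT.
W = (2.76)(8.314)(339 − 556) = -4979 J.

W ≈ -4.98 kJ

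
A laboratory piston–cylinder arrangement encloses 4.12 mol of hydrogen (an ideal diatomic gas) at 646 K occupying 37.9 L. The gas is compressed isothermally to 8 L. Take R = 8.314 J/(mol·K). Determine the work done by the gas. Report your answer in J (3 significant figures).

W ≈ -34400 J

Isothermal: W = nRT ln(V₂/V₁).
W = (4.12)(8.314)(646) × ln(8/37.9)
  = 22128 × -1.556
W_by_gas = -34420 J.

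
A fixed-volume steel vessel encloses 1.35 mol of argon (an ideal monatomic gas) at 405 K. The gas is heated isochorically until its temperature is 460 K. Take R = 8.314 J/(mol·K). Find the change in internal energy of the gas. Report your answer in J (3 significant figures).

ΔU ≈ 926 J

Constant volume ⇒ W = 0, so Q = ΔU = nCᵥΔT with Cᵥ = 3R/2 = 12.47 J/(mol·K).
ΔU = (1.35)(12.47)(460 − 405) = 926 J.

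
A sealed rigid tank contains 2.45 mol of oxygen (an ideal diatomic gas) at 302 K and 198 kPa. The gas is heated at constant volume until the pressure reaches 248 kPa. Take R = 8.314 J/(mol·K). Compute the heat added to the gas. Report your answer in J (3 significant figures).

Constant volume ⇒ W = 0, so Q = ΔU = nCᵥΔT with Cᵥ = 5R/2 = 20.79 J/(mol·K).
At constant V, T₂/T₁ = P₂/P₁ ⇒ ΔT = T₁(P₂/P₁ − 1) = 302·(248/198 − 1) = 76.26 K.
ΔU = (2.45)(20.79)(76.26) = 3884 J.

Q ≈ 3880 J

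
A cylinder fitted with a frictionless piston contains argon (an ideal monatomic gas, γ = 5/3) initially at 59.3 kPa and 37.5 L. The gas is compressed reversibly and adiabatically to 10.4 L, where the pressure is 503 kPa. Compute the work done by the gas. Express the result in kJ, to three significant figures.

W ≈ -4.51 kJ

Adiabatic: W = (P₁V₁ − P₂V₂)/(γ − 1) with γ = 5/3.
P₁V₁ = 2224 J, P₂V₂ = 5231 J.
W = (2224 − 5231) / 0.6667 = -4511 J.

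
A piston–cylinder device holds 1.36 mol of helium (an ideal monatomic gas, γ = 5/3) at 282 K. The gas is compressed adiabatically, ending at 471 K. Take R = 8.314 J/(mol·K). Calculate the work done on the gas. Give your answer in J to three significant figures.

W ≈ 3210 J

Adiabatic ⇒ Q = 0, so W_by = −ΔU = nCᵥ(T₁ − T₂).
Cᵥ = 3R/2 = 12.47 J/(mol·K).
W = (1.36)(12.47)(282 − 471) = -3206 J.
Work on gas = −W_by = 3206 J.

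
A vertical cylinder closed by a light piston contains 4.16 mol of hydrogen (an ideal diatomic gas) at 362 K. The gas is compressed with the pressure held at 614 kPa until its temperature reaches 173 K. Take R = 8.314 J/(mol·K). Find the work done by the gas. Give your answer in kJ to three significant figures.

W ≈ -6.54 kJ

Isobaric: W = P ΔV = nR ΔT.
W = (4.16)(8.314)(173 − 362) = -6537 J.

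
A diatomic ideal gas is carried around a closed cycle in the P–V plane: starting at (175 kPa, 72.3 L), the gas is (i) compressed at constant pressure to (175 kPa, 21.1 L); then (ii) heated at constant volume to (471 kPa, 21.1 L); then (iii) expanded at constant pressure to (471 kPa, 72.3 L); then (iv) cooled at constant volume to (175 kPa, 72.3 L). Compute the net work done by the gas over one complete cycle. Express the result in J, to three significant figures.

W_net ≈ 15200 J

Constant-volume legs do no work.
W(i) = (175)(21.1 − 72.3) = -8960 J; W(iii) = (471)(72.3 − 21.1) = 24115 J.
W_net = -8960 + 24115 = 15155 J (the clockwise enclosed area).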